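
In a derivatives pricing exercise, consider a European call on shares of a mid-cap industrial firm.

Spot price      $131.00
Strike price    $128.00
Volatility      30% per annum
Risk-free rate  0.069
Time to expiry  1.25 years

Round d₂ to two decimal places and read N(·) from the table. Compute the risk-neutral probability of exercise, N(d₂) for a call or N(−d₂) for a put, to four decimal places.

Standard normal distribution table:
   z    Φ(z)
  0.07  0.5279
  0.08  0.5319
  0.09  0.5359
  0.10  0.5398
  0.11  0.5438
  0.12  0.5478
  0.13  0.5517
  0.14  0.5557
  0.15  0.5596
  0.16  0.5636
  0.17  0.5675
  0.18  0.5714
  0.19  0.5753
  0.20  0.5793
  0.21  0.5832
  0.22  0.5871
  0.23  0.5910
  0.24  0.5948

0.5636

T = 1.25;  σ√T = 0.3354
ln(S/K) + (r + σ²/2)T = ln(131/128) + (0.069 + 0.3²/2)·1.25 = 0.0232 + 0.1425 = 0.1657
d₁ = 0.1657 / 0.3354 = 0.4939 which rounds to 0.49
d₂ = d₁ − σ√T = 0.4939 − 0.3354 = 0.1585 which rounds to 0.16
Pr(exercise) under Q = N(d₂) = 0.5636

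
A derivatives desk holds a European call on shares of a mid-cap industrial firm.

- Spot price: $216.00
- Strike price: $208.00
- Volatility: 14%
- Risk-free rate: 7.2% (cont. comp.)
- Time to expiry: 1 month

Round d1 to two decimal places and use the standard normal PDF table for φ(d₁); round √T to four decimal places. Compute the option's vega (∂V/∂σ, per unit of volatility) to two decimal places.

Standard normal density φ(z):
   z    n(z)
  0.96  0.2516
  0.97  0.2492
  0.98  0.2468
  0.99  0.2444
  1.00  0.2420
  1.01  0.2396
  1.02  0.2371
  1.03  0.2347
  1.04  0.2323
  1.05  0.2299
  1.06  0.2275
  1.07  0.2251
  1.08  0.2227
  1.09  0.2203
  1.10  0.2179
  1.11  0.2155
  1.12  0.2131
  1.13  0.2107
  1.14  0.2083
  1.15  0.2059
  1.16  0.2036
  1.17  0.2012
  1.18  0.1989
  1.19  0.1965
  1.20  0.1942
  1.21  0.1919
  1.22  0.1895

13.59

T = 0.08333;  σ√T = 0.0404
d₁ = [ln(216/208) + (0.072 + ½·0.14²)·0.08333] / (σ√T) = (0.0377 + 0.0068) / 0.0404 = 1.1025 which rounds to 1.10
√T = √0.08333 = 0.2887
φ(d₁) = φ(1.10) = 0.2179
vega = S·φ(d₁)·√T = 216·0.2179·0.2887 = 13.5881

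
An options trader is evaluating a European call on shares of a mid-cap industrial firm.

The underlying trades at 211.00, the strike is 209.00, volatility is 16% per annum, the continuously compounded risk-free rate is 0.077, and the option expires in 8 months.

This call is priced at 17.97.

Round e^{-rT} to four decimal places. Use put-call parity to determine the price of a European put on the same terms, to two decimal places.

5.52

exp(−rT) = exp(−0.077·0.6667) = 0.9500
Put-call parity: C − P = S − K·e^(−rT) = 211 − 209·0.9500 = 211 − 198.5500 = 12.4500
P = C − (C − P) = 17.97 − (12.4500) = 5.5200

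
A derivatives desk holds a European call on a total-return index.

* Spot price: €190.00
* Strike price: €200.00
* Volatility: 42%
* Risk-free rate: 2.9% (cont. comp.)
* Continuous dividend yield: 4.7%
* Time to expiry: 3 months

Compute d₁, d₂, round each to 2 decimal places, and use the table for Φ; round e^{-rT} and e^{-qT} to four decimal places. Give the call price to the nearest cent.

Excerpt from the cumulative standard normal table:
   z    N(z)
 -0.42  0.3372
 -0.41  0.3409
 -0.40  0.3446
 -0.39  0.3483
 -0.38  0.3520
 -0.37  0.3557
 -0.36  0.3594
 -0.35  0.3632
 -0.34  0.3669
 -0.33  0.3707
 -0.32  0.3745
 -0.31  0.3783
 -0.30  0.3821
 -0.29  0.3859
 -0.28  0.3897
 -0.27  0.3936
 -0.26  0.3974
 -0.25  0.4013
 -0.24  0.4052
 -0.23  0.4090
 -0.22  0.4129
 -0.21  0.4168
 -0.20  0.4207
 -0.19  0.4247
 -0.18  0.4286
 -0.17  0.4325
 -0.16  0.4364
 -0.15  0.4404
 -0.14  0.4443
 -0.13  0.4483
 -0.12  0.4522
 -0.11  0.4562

σ√T = 0.42·√0.25 = 0.2100
d₁ = [ln(190/200) + (0.029 − 0.047 + 0.42²/2)·0.25] / 0.2100 = [-0.0513 + 0.0175] / 0.2100 = -0.1607 → -0.16
d₂ = d₁ − σ√T = -0.1607 − 0.2100 = -0.3707 → -0.37
exp(−qT) = exp(−0.047·0.25) = 0.9883;  exp(−rT) = exp(−0.029·0.25) = 0.9928
N(d₁) = N(-0.16) = 0.4364;  N(d₂) = N(-0.37) = 0.3557
C = 190·0.9883·0.4364 − 200·0.9928·0.3557 = 81.9459 − 70.6278 = 11.3181

€11.32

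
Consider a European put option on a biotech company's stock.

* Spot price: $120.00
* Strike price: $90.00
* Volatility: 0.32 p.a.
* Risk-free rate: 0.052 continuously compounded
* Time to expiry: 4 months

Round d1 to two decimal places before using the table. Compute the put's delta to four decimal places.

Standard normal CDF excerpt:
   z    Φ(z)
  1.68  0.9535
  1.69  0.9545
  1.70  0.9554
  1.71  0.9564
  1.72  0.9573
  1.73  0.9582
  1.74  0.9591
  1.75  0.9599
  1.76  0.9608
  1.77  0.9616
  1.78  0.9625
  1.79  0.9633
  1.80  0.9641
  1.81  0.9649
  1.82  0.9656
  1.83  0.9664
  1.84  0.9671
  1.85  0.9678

σ√T = 0.32·√0.3333 = 0.1848
ln(S/K) + (r + σ²/2)T = ln(120/90) + (0.052 + 0.32²/2)·0.3333 = 0.2877 + 0.0344 = 0.3221
d₁ = 0.3221 / 0.1848 = 1.7433 → 1.74
N(d₁) = N(1.74) = 0.9591
Δ_put = N(d₁) − 1 = 0.9591 − 1 = -0.0409

-0.0409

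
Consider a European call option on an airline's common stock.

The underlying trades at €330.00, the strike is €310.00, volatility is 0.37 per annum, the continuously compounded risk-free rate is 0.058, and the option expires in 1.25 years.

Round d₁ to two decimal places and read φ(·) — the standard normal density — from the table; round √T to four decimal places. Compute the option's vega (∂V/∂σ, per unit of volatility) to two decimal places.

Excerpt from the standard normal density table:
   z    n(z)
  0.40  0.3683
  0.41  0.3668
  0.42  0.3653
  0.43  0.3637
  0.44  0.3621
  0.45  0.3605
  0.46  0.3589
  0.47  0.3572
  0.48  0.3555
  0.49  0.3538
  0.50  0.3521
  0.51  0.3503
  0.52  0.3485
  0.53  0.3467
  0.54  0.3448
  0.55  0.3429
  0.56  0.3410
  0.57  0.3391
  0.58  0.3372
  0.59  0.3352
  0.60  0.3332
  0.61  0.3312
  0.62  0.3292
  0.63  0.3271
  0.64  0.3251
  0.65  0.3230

σ√T = 0.37 × 1.1180 = 0.4137
d₁ = [ln(330/310) + (0.058 + ½·0.37²)·1.25] / (σ√T) = (0.0625 + 0.1581) / 0.4137 = 0.5332 which rounds to 0.53
√T = √1.25 = 1.1180
φ(d₁) = φ(0.53) = 0.3467
vega = S·φ(d₁)·√T = 330·0.3467·1.1180 = 127.9115
(The put has the same vega.)

127.91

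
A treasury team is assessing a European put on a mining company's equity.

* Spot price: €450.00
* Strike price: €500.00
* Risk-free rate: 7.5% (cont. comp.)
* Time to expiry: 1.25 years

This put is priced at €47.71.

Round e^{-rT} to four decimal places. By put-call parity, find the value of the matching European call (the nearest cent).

€42.46

exp(−rT) = exp(−0.075·1.25) = 0.9105
Put-call parity: C − P = S − K·e^(−rT) = 450 − 500·0.9105 = 450 − 455.2500 = -5.2500
C = P + (C − P) = 47.71 + (-5.2500) = 42.4600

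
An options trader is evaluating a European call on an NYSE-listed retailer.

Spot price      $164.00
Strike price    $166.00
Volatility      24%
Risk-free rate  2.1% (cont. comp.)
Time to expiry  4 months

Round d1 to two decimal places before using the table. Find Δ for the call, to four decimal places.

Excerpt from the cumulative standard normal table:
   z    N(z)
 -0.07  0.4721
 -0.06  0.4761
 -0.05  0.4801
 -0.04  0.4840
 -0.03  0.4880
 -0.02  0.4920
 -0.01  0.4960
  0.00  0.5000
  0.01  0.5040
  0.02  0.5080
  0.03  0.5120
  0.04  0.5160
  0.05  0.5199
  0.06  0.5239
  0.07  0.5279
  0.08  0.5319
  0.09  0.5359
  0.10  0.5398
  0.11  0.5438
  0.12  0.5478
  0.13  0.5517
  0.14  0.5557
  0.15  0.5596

σ√T = 0.24·√0.3333 = 0.1386
ln(S/K) + (r + σ²/2)T = ln(164/166) + (0.021 + 0.24²/2)·0.3333 = -0.0121 + 0.0166 = 0.0045
d₁ = 0.0045 / 0.1386 = 0.0323 which rounds to 0.03
N(d₁) = N(0.03) = 0.5120
Δ_call = N(d₁) = 0.5120

0.5120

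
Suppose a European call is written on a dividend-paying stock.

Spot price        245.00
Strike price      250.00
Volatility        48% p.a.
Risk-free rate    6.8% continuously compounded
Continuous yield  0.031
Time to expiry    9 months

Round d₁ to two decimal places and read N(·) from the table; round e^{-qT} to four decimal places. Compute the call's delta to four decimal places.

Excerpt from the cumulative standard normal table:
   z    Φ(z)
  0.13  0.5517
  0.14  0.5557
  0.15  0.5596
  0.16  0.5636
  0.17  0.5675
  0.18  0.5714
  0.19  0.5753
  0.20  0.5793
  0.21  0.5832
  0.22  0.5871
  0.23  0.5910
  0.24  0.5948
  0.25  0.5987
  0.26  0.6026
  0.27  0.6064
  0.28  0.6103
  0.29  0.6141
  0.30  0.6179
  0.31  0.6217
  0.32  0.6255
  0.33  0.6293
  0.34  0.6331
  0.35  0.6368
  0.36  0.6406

σ√T = 0.48 × 0.8660 = 0.4157
d₁ = [ln(245/250) + (0.068 − 0.031 + 0.48²/2)·0.75] / 0.4157 = [-0.0202 + 0.1142] / 0.4157 = 0.2260 which rounds to 0.23
N(d₁) = N(0.23) = 0.5910
Δ_call = e^(−qT)·N(d₁) = 0.9770·0.5910 = 0.5774

0.5774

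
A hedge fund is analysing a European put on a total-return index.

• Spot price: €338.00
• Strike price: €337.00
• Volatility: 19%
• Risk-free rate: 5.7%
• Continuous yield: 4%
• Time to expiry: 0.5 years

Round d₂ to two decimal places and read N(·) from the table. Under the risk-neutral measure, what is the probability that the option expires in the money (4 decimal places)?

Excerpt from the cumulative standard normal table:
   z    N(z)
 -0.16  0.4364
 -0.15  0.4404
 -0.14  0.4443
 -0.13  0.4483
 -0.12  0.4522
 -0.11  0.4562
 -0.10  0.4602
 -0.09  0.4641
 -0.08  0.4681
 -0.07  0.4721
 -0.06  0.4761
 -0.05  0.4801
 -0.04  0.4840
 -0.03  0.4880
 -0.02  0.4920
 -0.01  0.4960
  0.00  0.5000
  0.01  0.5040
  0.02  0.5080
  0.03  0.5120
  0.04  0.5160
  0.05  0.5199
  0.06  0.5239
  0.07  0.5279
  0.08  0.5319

0.4920

σ√T = 0.19·√0.5 = 0.1344
d₁ = [ln(338/337) + (0.057 − 0.04 + 0.19²/2)·0.5] / 0.1344 = [0.0030 + 0.0175] / 0.1344 = 0.1525 ≈ 0.15
d₂ = d₁ − σ√T = 0.1525 − 0.1344 = 0.0181 ≈ 0.02
Pr(exercise) under Q = N(−d₂) = N(-0.02) = 0.4920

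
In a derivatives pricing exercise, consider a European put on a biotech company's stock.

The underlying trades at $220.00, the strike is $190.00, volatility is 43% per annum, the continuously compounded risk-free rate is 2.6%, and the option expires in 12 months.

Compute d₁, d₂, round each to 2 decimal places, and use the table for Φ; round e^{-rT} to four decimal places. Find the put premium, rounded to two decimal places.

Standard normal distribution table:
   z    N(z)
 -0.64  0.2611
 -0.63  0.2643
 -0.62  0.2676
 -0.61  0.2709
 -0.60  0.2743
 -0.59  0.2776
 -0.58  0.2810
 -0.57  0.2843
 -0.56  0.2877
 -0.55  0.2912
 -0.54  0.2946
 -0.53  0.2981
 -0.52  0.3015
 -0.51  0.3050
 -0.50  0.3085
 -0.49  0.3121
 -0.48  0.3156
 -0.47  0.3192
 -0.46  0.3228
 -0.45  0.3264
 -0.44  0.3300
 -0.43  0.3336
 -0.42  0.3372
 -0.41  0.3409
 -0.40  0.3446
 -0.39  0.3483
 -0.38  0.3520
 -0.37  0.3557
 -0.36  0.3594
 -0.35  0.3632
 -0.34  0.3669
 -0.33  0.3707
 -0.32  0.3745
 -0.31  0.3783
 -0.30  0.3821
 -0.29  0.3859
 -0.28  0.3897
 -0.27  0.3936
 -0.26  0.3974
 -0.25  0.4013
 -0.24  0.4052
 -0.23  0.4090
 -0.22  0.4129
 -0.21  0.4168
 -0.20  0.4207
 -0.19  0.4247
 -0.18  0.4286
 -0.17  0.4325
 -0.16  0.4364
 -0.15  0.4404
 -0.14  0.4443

T = 1;  σ√T = 0.4300
d₁ = [ln(220/190) + (0.026 + ½·0.43²)·1] / (σ√T) = (0.1466 + 0.1184) / 0.4300 = 0.6164 → 0.62
d₂ = 0.6164 − 0.4300 = 0.1864 → 0.19
e^(−rT) = e^(−0.026·1) = 0.9743
N(−d₂) = N(-0.19) = 0.4247;  N(−d₁) = N(-0.62) = 0.2676
P = 190·0.9743·0.4247 − 220·0.2676 = 78.6192 − 58.8720 = 19.7472

$19.75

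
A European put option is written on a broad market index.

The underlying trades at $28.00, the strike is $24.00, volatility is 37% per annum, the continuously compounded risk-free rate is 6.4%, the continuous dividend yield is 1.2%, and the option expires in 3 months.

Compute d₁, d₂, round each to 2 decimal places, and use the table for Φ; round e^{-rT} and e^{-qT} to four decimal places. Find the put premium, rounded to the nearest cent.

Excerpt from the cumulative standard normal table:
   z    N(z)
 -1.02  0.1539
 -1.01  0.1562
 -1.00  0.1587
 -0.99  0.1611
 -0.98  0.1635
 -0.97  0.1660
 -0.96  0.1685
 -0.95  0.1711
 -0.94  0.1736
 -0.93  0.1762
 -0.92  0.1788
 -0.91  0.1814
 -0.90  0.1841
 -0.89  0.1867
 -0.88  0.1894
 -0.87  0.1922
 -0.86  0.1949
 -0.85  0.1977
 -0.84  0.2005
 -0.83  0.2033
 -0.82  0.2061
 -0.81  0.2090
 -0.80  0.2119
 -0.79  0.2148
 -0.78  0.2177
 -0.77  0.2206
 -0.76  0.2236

σ√T = 0.37 × 0.5000 = 0.1850
d₁ = [ln(28/24) + (0.064 − 0.012 + 0.37²/2)·0.25] / 0.1850 = [0.1542 + 0.0301] / 0.1850 = 0.9960 which rounds to 1.00
d₂ = d₁ − σ√T = 0.9960 − 0.1850 = 0.8110 which rounds to 0.81
e^(−qT) = e^(−0.012·0.25) = 0.9970;  e^(−rT) = e^(−0.064·0.25) = 0.9841
P = 24·0.9841·N(-0.81) − 28·0.9970·N(-1.00) = 24·0.9841·0.2090 − 28·0.9970·0.1587 = 4.9362 − 4.4303 = 0.5060

$0.51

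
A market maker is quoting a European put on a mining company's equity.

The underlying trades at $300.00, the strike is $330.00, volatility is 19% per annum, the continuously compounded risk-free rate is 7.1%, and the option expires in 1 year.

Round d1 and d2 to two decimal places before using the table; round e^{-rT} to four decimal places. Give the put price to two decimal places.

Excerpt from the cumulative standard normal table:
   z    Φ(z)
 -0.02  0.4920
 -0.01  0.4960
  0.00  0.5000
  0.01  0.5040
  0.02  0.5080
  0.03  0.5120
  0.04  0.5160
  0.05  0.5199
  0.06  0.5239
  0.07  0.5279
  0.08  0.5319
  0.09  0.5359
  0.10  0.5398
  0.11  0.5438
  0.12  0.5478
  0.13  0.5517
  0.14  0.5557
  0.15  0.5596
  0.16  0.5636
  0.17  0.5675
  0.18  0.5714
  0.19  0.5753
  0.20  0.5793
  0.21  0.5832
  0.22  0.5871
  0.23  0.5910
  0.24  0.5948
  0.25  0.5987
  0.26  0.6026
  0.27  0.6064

σ√T = 0.19 × 1.0000 = 0.1900
d₁ = [ln(300/330) + (0.071 + 0.19²/2)·1] / 0.1900 = [-0.0953 + 0.0890] / 0.1900 = -0.0329 which rounds to -0.03
d₂ = d₁ − σ√T = -0.0329 − 0.1900 = -0.2229 which rounds to -0.22
e^(−rT) = e^(−0.071·1) = 0.9315
N(−d₂) = N(0.22) = 0.5871;  N(−d₁) = N(0.03) = 0.5120
P = 330·0.9315·0.5871 − 300·0.5120 = 180.4716 − 153.6000 = 26.8716

$26.87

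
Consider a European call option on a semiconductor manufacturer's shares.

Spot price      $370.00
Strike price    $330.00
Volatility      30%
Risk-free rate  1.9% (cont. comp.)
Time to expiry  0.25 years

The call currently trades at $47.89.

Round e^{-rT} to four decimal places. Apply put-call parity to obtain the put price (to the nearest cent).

$6.34

e^(−rT) = e^(−0.019·0.25) = 0.9953
Put-call parity: C − P = S − K·e^(−rT) = 370 − 330·0.9953 = 370 − 328.4490 = 41.5510
P = C − (C − P) = 47.89 − (41.5510) = 6.3390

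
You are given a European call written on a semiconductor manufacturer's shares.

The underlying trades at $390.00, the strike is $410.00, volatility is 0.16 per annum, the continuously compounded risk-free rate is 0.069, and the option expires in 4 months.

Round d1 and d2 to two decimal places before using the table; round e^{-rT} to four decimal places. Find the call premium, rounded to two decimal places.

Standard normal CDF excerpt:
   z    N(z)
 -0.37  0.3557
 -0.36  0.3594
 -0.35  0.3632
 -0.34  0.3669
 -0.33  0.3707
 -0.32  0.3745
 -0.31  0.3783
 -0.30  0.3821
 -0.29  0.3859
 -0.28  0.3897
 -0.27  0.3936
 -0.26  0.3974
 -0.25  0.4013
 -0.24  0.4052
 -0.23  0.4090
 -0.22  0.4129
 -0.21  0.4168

$9.49

σ√T = 0.16·√0.3333 = 0.0924
ln(S/K) + (r + σ²/2)T = ln(390/410) + (0.069 + 0.16²/2)·0.3333 = -0.0500 + 0.0273 = -0.0227
d₁ = -0.0227 / 0.0924 = -0.2462 ≈ -0.25
d₂ = d₁ − σ√T = -0.2462 − 0.0924 = -0.3386 ≈ -0.34
e^(−rT) = e^(−0.069·0.3333) = 0.9773
C = 390·N(-0.25) − 410·0.9773·N(-0.34) = 390·0.4013 − 410·0.9773·0.3669 = 156.5070 − 147.0143 = 9.4927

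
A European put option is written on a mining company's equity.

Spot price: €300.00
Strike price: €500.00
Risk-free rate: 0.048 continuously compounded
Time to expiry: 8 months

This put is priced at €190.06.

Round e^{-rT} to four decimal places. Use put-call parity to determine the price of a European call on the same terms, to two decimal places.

e^(−rT) = e^(−0.048·0.6667) = 0.9685
Put-call parity: C − P = S − K·e^(−rT) = 300 − 500·0.9685 = 300 − 484.2500 = -184.2500
C = P + (C − P) = 190.06 + (-184.2500) = 5.8100

€5.81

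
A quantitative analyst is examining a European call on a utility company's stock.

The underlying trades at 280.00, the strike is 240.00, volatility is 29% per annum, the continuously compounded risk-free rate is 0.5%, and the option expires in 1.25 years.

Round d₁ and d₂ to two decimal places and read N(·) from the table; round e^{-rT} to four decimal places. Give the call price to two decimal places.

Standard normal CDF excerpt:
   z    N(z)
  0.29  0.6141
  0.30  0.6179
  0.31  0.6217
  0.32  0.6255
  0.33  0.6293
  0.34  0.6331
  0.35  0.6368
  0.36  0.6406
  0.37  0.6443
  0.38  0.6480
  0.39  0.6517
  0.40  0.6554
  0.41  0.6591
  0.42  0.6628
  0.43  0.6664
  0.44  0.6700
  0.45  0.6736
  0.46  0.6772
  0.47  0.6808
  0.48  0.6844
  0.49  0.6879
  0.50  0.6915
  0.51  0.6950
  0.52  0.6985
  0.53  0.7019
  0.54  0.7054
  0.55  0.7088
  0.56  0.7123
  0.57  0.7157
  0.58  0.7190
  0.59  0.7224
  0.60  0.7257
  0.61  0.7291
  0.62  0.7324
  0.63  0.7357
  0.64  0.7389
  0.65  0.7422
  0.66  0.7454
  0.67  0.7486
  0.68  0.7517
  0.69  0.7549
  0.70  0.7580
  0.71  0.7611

58.62

T = 1.25;  σ√T = 0.3242
d₁ = [ln(280/240) + (0.005 + ½·0.29²)·1.25] / (σ√T) = (0.1542 + 0.0588) / 0.3242 = 0.6568 which rounds to 0.66
d₂ = 0.6568 − 0.3242 = 0.3326 which rounds to 0.33
e^(−rT) = e^(−0.005·1.25) = 0.9938
C = 280·N(0.66) − 240·0.9938·N(0.33) = 280·0.7454 − 240·0.9938·0.6293 = 208.7120 − 150.0956 = 58.6164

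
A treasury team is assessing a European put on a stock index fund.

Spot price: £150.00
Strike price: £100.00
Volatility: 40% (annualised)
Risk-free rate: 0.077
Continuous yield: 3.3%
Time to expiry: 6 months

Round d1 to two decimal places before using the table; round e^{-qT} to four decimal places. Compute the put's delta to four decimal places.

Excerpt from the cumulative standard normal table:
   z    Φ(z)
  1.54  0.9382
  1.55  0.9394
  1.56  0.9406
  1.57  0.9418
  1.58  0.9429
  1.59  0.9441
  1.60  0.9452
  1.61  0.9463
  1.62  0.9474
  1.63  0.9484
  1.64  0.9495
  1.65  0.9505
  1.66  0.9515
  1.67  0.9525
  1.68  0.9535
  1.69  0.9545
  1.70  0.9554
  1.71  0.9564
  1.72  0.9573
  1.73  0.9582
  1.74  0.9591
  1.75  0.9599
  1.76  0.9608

σ√T = 0.4 × 0.7071 = 0.2828
d₁ = [ln(150/100) + (0.077 − 0.033 + ½·0.4²)·0.5] / (σ√T) = (0.4055 + 0.0620) / 0.2828 = 1.6527 which rounds to 1.65
N(d₁) = N(1.65) = 0.9505
Δ_put = e^(−qT)·(N(d₁) − 1) = 0.9836·(0.9505 − 1) = -0.0487

-0.0487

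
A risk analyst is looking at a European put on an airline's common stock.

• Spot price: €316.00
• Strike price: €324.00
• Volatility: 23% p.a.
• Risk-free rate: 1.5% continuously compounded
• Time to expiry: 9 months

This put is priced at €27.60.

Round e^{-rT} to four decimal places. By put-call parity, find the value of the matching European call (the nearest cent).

€23.23

e^(−rT) = e^(−0.015·0.75) = 0.9888
Put-call parity: C − P = S − K·e^(−rT) = 316 − 324·0.9888 = 316 − 320.3712 = -4.3712
C = P + (C − P) = 27.60 + (-4.3712) = 23.2288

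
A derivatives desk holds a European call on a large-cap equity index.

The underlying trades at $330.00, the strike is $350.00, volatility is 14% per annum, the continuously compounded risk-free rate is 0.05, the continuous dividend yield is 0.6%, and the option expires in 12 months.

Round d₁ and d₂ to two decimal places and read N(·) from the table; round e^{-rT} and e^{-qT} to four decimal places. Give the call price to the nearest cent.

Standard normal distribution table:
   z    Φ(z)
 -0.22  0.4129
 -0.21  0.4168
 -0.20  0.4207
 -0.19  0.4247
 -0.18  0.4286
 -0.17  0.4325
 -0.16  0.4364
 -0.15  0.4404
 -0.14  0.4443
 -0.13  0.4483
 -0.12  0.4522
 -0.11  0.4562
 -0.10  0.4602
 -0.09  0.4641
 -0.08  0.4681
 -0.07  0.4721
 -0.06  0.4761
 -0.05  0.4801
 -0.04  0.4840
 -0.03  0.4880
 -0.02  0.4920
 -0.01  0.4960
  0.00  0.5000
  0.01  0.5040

$16.07

σ√T = 0.14·√1 = 0.1400
d₁ = [ln(330/350) + (0.05 − 0.006 + ½·0.14²)·1] / (σ√T) = (-0.0588 + 0.0538) / 0.1400 = -0.0360 which rounds to -0.04
d₂ = -0.0360 − 0.1400 = -0.1760 which rounds to -0.18
exp(−qT) = exp(−0.006·1) = 0.9940;  exp(−rT) = exp(−0.05·1) = 0.9512
N(d₁) = N(-0.04) = 0.4840;  N(d₂) = N(-0.18) = 0.4286
C = 330·0.9940·0.4840 − 350·0.9512·0.4286 = 158.7617 − 142.6895 = 16.0722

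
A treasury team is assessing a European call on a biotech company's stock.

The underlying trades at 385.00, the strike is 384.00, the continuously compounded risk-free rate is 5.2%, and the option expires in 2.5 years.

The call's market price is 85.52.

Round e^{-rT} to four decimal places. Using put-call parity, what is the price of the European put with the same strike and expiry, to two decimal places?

e^(−rT) = e^(−0.052·2.5) = 0.8781
Put-call parity: C − P = S − K·e^(−rT) = 385 − 384·0.8781 = 385 − 337.1904 = 47.8096
P = C − (C − P) = 85.52 − (47.8096) = 37.7104

37.71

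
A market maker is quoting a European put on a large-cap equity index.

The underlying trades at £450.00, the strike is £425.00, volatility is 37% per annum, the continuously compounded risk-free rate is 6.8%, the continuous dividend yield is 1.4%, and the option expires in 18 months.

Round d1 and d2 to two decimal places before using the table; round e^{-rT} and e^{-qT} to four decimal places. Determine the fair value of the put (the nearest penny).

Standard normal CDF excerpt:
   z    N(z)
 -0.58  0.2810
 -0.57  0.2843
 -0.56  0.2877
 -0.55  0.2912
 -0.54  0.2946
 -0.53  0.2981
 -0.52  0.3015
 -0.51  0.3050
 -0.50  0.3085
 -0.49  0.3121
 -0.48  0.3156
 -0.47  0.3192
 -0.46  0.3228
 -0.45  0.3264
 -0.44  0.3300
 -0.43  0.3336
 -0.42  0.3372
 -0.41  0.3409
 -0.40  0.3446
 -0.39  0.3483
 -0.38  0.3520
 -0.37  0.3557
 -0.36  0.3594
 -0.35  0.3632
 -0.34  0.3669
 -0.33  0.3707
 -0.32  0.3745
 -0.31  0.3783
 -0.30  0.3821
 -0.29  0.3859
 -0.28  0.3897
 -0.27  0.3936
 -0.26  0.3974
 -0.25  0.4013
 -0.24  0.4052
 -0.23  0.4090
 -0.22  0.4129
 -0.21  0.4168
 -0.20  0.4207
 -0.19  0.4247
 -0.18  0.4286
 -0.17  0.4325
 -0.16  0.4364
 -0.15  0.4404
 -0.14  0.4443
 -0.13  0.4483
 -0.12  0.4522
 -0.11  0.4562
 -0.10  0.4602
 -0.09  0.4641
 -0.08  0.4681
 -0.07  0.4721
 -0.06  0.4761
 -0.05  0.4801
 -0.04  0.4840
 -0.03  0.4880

£48.29

σ√T = 0.37·√1.5 = 0.4532
d₁ = [ln(450/425) + (0.068 − 0.014 + 0.37²/2)·1.5] / 0.4532 = [0.0572 + 0.1837] / 0.4532 = 0.5315 ≈ 0.53
d₂ = d₁ − σ√T = 0.5315 − 0.4532 = 0.0783 ≈ 0.08
e^(−qT) = e^(−0.014·1.5) = 0.9792;  e^(−rT) = e^(−0.068·1.5) = 0.9030
N(−d₂) = N(-0.08) = 0.4681;  N(−d₁) = N(-0.53) = 0.2981
P = 425·0.9030·0.4681 − 450·0.9792·0.2981 = 179.6451 − 131.3548 = 48.2903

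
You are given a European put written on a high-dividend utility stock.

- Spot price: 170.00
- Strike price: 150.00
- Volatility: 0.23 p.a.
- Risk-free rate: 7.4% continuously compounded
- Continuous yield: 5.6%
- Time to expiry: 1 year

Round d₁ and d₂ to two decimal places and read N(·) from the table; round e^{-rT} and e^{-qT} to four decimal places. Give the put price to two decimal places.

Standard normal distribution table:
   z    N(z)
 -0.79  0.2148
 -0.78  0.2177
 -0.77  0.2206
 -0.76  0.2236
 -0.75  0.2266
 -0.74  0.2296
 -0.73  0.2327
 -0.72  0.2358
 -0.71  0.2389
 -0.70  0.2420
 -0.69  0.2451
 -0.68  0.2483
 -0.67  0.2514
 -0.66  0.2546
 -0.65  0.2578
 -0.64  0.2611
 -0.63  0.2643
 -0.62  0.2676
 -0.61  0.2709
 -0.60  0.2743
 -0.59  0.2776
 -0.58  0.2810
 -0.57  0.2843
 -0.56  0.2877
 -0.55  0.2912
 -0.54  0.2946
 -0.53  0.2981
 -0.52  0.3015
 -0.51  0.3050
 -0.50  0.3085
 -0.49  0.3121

5.58

σ√T = 0.23 × 1.0000 = 0.2300
ln(S/K) + (r − q + σ²/2)T = ln(170/150) + (0.074 − 0.056 + 0.23²/2)·1 = 0.1252 + 0.0444 = 0.1696
d₁ = 0.1696 / 0.2300 = 0.7374 ≈ 0.74
d₂ = d₁ − σ√T = 0.7374 − 0.2300 = 0.5074 ≈ 0.51
e^(−qT) = e^(−0.056·1) = 0.9455;  e^(−rT) = e^(−0.074·1) = 0.9287
N(−d₂) = N(-0.51) = 0.3050;  N(−d₁) = N(-0.74) = 0.2296
P = 150·0.9287·0.3050 − 170·0.9455·0.2296 = 42.4880 − 36.9048 = 5.5833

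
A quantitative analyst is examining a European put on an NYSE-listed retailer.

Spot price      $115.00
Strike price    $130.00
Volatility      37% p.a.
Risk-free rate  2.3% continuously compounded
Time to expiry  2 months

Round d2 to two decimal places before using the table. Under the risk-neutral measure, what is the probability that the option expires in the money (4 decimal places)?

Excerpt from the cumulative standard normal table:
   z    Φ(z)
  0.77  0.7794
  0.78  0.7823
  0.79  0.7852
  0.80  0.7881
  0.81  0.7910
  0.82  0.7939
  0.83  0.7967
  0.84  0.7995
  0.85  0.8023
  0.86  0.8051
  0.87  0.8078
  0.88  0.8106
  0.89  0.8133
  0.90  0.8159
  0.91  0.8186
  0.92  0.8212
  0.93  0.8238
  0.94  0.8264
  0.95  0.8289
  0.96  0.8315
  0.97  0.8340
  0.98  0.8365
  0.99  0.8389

σ√T = 0.37 × 0.4082 = 0.1511
d₁ = [ln(115/130) + (0.023 + 0.37²/2)·0.1667] / 0.1511 = [-0.1226 + 0.0152] / 0.1511 = -0.7108 → -0.71
d₂ = d₁ − σ√T = -0.7108 − 0.1511 = -0.8618 → -0.86
Risk-neutral Pr[S_T < K] = N(−d₂) = N(0.86) = 0.8051

0.8051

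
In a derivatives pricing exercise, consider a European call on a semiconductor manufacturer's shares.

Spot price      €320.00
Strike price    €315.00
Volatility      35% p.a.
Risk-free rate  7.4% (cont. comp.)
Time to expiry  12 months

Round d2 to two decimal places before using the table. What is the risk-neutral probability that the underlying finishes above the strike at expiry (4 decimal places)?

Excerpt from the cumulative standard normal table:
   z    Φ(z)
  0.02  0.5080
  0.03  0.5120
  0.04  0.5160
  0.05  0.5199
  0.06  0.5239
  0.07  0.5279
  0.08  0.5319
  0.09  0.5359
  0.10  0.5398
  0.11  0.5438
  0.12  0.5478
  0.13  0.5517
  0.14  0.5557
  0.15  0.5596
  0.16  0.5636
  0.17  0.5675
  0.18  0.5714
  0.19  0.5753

σ√T = 0.35 × 1.0000 = 0.3500
d₁ = [ln(320/315) + (0.074 + 0.35²/2)·1] / 0.3500 = [0.0157 + 0.1352] / 0.3500 = 0.4314 which rounds to 0.43
d₂ = d₁ − σ√T = 0.4314 − 0.3500 = 0.0814 which rounds to 0.08
Risk-neutral Pr[S_T > K] = N(d₂) = N(0.08) = 0.5319

0.5319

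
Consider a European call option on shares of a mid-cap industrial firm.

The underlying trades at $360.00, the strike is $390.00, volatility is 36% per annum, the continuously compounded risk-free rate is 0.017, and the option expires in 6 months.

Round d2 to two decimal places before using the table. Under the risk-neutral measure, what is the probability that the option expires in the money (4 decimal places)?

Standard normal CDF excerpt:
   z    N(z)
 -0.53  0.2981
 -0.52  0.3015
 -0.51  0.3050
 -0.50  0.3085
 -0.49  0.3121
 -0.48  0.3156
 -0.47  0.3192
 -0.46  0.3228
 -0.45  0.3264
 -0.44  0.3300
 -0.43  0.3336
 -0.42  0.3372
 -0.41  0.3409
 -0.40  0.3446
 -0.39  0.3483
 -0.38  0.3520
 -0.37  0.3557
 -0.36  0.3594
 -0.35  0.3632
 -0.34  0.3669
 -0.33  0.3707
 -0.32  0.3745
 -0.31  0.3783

0.3409

T = 0.5;  σ√T = 0.2546
d₁ = [ln(360/390) + (0.017 + 0.36²/2)·0.5] / 0.2546 = [-0.0800 + 0.0409] / 0.2546 = -0.1538 ⇒ -0.15
d₂ = d₁ − σ√T = -0.1538 − 0.2546 = -0.4083 ⇒ -0.41
Pr(exercise) under Q = N(d₂) = 0.3409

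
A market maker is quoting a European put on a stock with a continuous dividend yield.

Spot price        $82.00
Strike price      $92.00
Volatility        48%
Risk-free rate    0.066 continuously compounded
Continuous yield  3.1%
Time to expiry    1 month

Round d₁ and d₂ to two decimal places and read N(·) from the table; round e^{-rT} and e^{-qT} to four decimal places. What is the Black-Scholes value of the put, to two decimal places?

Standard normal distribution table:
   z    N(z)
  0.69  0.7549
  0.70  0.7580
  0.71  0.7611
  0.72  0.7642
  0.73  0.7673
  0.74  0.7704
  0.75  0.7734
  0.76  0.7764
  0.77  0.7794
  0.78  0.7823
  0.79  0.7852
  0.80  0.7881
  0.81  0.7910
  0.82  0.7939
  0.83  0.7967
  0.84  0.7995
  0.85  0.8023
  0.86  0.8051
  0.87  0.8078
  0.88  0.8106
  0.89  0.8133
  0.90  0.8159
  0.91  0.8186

σ√T = 0.48·√0.08333 = 0.1386
d₁ = [ln(82/92) + (0.066 − 0.031 + ½·0.48²)·0.08333] / (σ√T) = (-0.1151 + 0.0125) / 0.1386 = -0.7401 which rounds to -0.74
d₂ = -0.7401 − 0.1386 = -0.8787 which rounds to -0.88
e^(−qT) = e^(−0.031·0.08333) = 0.9974;  e^(−rT) = e^(−0.066·0.08333) = 0.9945
P = 92·0.9945·N(0.88) − 82·0.9974·N(0.74) = 92·0.9945·0.8106 − 82·0.9974·0.7704 = 74.1650 − 63.0086 = 11.1565

$11.16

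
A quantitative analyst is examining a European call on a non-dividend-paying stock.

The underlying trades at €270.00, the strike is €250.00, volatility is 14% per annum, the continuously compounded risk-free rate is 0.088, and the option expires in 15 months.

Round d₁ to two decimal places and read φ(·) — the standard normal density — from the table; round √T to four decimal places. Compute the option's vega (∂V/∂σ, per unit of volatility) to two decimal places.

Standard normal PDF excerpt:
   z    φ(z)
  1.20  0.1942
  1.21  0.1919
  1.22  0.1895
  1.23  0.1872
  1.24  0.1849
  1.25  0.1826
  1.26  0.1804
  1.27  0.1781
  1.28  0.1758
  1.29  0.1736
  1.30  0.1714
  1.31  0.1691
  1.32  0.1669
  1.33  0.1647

53.76

T = 1.25;  σ√T = 0.1565
ln(S/K) + (r + σ²/2)T = ln(270/250) + (0.088 + 0.14²/2)·1.25 = 0.0770 + 0.1222 = 0.1992
d₁ = 0.1992 / 0.1565 = 1.2727 which rounds to 1.27
√T = √1.25 = 1.1180
φ(d₁) = φ(1.27) = 0.1781
vega = S·φ(d₁)·√T = 270·0.1781·1.1180 = 53.7613
(Vega is the same for a European call and put with the same parameters.)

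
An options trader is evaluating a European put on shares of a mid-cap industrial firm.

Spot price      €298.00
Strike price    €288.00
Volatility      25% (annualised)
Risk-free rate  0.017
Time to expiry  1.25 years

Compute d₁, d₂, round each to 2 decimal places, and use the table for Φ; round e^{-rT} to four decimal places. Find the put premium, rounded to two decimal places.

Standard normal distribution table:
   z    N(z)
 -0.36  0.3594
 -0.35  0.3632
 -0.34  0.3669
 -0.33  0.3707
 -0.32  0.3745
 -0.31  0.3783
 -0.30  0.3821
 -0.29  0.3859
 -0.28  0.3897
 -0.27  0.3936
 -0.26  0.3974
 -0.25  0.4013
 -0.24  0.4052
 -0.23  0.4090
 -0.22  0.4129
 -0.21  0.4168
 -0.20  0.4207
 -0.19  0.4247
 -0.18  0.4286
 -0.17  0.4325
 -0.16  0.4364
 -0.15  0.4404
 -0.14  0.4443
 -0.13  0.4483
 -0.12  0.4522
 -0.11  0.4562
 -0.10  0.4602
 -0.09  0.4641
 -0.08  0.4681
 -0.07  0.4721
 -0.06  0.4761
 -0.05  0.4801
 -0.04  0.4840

€24.90

σ√T = 0.25·√1.25 = 0.2795
ln(S/K) + (r + σ²/2)T = ln(298/288) + (0.017 + 0.25²/2)·1.25 = 0.0341 + 0.0603 = 0.0944
d₁ = 0.0944 / 0.2795 = 0.3379 ⇒ 0.34
d₂ = d₁ − σ√T = 0.3379 − 0.2795 = 0.0584 ⇒ 0.06
exp(−rT) = exp(−0.017·1.25) = 0.9790
P = 288·0.9790·N(-0.06) − 298·N(-0.34) = 288·0.9790·0.4761 − 298·0.3669 = 134.2373 − 109.3362 = 24.9011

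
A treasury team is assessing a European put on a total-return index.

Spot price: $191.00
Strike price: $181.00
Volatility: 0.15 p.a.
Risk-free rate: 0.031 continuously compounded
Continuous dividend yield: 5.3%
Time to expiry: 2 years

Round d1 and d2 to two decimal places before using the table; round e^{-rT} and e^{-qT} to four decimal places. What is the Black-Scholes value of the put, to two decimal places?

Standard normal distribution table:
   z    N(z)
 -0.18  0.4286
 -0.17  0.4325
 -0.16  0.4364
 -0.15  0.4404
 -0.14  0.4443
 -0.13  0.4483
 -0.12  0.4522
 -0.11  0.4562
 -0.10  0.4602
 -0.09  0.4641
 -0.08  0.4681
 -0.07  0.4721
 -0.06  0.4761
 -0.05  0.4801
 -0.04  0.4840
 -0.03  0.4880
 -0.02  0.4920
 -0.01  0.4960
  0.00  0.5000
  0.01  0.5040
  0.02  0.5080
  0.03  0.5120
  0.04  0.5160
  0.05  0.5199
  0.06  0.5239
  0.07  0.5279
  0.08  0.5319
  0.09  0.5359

T = 2;  σ√T = 0.2121
d₁ = [ln(191/181) + (0.031 − 0.053 + 0.15²/2)·2] / 0.2121 = [0.0538 − 0.0215] / 0.2121 = 0.1522 which rounds to 0.15
d₂ = d₁ − σ√T = 0.1522 − 0.2121 = -0.0600 which rounds to -0.06
exp(−qT) = exp(−0.053·2) = 0.8994;  exp(−rT) = exp(−0.031·2) = 0.9399
P = 181·0.9399·N(0.06) − 191·0.8994·N(-0.15) = 181·0.9399·0.5239 − 191·0.8994·0.4404 = 89.1269 − 75.6543 = 13.4726

$13.47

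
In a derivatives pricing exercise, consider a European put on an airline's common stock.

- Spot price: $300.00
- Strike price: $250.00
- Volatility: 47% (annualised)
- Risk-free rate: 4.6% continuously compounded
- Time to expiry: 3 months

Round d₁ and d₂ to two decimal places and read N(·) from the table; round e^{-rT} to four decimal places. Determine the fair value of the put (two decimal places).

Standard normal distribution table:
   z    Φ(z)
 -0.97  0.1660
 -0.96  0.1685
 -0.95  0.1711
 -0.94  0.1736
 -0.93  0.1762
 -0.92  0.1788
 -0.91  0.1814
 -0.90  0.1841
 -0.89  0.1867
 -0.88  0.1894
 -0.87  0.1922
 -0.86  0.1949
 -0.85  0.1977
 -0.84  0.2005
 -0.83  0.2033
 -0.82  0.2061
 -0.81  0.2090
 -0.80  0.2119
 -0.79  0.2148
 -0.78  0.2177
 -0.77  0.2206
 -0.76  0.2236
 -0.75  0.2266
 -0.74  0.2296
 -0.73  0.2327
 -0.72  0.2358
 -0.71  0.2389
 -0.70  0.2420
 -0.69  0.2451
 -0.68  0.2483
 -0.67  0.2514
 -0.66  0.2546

T = 0.25;  σ√T = 0.2350
d₁ = [ln(300/250) + (0.046 + 0.47²/2)·0.25] / 0.2350 = [0.1823 + 0.0391] / 0.2350 = 0.9423 ≈ 0.94
d₂ = d₁ − σ√T = 0.9423 − 0.2350 = 0.7073 ≈ 0.71
exp(−rT) = exp(−0.046·0.25) = 0.9886
N(−d₂) = N(-0.71) = 0.2389;  N(−d₁) = N(-0.94) = 0.1736
P = 250·0.9886·0.2389 − 300·0.1736 = 59.0441 − 52.0800 = 6.9641

$6.96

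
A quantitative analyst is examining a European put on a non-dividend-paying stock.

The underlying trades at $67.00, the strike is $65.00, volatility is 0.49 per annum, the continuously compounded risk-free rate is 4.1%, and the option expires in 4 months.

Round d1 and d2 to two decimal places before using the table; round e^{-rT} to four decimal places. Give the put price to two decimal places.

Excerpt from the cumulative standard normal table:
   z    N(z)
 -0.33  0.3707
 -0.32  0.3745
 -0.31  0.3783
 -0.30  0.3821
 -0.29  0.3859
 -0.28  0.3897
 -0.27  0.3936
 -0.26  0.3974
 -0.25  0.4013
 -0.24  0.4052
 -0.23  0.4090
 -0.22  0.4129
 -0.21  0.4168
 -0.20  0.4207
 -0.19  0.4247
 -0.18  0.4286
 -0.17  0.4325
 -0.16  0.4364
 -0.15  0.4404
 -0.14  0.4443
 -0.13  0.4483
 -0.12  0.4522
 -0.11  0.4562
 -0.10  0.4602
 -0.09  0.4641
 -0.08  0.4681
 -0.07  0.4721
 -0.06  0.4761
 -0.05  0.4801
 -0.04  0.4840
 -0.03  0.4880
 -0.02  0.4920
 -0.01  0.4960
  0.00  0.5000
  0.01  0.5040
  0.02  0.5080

$6.20

σ√T = 0.49 × 0.5774 = 0.2829
d₁ = [ln(67/65) + (0.041 + ½·0.49²)·0.3333] / (σ√T) = (0.0303 + 0.0537) / 0.2829 = 0.2969 → 0.30
d₂ = 0.2969 − 0.2829 = 0.0140 → 0.01
exp(−rT) = exp(−0.041·0.3333) = 0.9864
N(−d₂) = N(-0.01) = 0.4960;  N(−d₁) = N(-0.30) = 0.3821
P = 65·0.9864·0.4960 − 67·0.3821 = 31.8015 − 25.6007 = 6.2008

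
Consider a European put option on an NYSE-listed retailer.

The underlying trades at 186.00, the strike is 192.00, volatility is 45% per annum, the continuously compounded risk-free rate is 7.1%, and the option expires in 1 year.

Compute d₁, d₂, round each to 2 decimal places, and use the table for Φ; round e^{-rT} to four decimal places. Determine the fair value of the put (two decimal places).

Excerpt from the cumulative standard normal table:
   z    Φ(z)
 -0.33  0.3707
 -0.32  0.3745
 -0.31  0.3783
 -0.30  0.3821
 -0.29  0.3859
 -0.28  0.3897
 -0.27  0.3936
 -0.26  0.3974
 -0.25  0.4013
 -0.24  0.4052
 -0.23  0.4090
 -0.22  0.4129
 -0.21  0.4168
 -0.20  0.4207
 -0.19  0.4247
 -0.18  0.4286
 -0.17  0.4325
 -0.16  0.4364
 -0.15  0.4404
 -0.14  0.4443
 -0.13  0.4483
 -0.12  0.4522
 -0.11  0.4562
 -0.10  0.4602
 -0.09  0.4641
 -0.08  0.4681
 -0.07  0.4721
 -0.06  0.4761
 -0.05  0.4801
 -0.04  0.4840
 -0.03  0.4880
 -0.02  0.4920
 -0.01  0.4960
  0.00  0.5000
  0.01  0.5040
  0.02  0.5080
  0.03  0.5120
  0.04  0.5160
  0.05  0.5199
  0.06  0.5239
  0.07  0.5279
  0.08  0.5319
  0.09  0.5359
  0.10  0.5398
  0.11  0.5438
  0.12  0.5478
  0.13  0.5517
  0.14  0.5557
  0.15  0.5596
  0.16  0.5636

T = 1;  σ√T = 0.4500
d₁ = [ln(186/192) + (0.071 + 0.45²/2)·1] / 0.4500 = [-0.0317 + 0.1723] / 0.4500 = 0.3122 ⇒ 0.31
d₂ = d₁ − σ√T = 0.3122 − 0.4500 = -0.1378 ⇒ -0.14
e^(−rT) = e^(−0.071·1) = 0.9315
N(−d₂) = N(0.14) = 0.5557;  N(−d₁) = N(-0.31) = 0.3783
P = 192·0.9315·0.5557 − 186·0.3783 = 99.3858 − 70.3638 = 29.0220

29.02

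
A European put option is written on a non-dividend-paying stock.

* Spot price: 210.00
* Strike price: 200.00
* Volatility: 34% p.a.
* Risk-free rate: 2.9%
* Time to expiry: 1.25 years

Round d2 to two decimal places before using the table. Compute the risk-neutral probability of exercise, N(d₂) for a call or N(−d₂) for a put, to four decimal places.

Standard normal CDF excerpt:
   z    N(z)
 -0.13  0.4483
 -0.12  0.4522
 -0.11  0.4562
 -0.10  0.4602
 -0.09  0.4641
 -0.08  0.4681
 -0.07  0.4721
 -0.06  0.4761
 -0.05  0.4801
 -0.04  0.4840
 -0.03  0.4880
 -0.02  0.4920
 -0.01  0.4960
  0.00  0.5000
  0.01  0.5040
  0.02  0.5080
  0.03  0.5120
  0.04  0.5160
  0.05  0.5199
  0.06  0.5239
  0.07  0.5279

T = 1.25;  σ√T = 0.3801
d₁ = [ln(210/200) + (0.029 + ½·0.34²)·1.25] / (σ√T) = (0.0488 + 0.1085) / 0.3801 = 0.4138 → 0.41
d₂ = 0.4138 − 0.3801 = 0.0336 → 0.03
Pr(exercise) under Q = N(−d₂) = N(-0.03) = 0.4880

0.4880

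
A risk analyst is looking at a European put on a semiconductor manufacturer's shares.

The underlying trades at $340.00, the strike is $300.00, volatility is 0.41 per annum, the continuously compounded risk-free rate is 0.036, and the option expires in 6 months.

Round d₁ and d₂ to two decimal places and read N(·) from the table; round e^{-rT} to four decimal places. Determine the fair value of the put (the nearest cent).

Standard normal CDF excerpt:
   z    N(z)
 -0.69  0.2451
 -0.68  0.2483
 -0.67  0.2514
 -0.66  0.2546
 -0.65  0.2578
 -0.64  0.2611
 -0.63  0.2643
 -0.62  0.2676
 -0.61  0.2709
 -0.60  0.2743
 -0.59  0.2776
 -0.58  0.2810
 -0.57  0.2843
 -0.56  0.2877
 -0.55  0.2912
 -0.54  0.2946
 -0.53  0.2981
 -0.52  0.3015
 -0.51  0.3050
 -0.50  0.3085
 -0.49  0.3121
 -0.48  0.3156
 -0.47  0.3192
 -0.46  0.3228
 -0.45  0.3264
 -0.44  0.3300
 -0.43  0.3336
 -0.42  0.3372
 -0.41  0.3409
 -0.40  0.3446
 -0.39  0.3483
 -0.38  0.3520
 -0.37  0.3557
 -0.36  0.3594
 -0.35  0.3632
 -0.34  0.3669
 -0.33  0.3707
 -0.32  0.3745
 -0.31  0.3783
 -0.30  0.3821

T = 0.5;  σ√T = 0.2899
d₁ = [ln(340/300) + (0.036 + 0.41²/2)·0.5] / 0.2899 = [0.1252 + 0.0600] / 0.2899 = 0.6388 which rounds to 0.64
d₂ = d₁ − σ√T = 0.6388 − 0.2899 = 0.3489 which rounds to 0.35
e^(−rT) = e^(−0.036·0.5) = 0.9822
N(−d₂) = N(-0.35) = 0.3632;  N(−d₁) = N(-0.64) = 0.2611
P = 300·0.9822·0.3632 − 340·0.2611 = 107.0205 − 88.7740 = 18.2465

$18.25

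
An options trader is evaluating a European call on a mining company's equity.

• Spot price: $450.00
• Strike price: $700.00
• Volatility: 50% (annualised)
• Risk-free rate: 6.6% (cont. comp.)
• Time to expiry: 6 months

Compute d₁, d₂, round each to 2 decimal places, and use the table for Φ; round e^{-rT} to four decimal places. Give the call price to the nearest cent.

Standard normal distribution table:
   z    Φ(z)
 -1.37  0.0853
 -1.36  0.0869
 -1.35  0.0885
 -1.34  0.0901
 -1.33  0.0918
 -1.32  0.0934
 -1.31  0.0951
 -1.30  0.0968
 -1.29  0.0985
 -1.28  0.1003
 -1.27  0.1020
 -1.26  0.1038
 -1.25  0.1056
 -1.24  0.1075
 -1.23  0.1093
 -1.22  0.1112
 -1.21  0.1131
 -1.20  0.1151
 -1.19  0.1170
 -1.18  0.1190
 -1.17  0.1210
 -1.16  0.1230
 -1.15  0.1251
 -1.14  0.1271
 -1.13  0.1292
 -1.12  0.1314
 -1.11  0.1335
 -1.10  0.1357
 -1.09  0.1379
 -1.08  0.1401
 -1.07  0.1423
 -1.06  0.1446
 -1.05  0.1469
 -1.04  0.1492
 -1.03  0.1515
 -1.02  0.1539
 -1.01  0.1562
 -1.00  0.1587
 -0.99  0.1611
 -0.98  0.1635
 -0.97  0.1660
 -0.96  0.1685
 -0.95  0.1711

$11.40

σ√T = 0.5·√0.5 = 0.3536
d₁ = [ln(450/700) + (0.066 + ½·0.5²)·0.5] / (σ√T) = (-0.4418 + 0.0955) / 0.3536 = -0.9796 ⇒ -0.98
d₂ = -0.9796 − 0.3536 = -1.3331 ⇒ -1.33
exp(−rT) = exp(−0.066·0.5) = 0.9675
C = 450·N(-0.98) − 700·0.9675·N(-1.33) = 450·0.1635 − 700·0.9675·0.0918 = 73.5750 − 62.1716 = 11.4034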